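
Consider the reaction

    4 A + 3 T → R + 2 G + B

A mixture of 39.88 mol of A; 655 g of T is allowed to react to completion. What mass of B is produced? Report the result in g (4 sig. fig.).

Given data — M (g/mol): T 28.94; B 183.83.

1387 g

n(A) = 39.88 mol
n(T) = 655.0 / 28.94 = 22.63 mol
n/ν for A = 39.88/4 = 9.970
n/ν for T = 22.63/3 = 7.543
Smallest n/ν is T → limiting reagent.
n(B) = (1/3) × 22.63 = 7.543 mol
mass = 7.543 × 183.83 = 1387 g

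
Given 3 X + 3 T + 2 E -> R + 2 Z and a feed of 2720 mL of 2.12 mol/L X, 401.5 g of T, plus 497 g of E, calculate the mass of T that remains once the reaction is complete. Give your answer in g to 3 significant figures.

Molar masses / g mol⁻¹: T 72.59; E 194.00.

n(X) = 2.12 × 2720/1000 = 5.766 mol
n(T) = 401.5 / 72.59 = 5.531 mol
n(E) = 497.0 / 194.00 = 2.562 mol
n/ν → X: 1.922, T: 1.844, E: 1.281; E is limiting.
T consumed = (3/2) × 2.562 = 3.843 mol
T remaining = 5.531 − 3.843 = 1.688 mol
mass = 1.688 × 72.59 = 122.5 g

123 g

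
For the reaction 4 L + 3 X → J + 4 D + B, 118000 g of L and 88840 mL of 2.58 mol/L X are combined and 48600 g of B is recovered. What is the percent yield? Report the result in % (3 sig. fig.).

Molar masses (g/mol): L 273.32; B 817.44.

77.8 %

n(L) = 118000 / 273.32 = 431.7 mol
n(X) = 2.58 × 88840/1000 = 229.2 mol
n/ν → L: 107.9, X: 76.40; X is limiting.
theoretical n(B) = (1/3) × 229.2 = 76.40 mol → 62450 g
% yield = 48600 / 62450 × 100 = 77.82 %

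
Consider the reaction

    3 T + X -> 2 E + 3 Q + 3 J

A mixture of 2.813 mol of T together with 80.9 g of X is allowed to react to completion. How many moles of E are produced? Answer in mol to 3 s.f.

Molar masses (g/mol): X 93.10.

n(T) = 2.813 mol
n(X) = 80.90 / 93.10 = 0.8690 mol
n/ν → T: 0.9377, X: 0.8690; X is limiting.
n(E) = (2/1) × 0.8690 = 1.738 mol

1.74 mol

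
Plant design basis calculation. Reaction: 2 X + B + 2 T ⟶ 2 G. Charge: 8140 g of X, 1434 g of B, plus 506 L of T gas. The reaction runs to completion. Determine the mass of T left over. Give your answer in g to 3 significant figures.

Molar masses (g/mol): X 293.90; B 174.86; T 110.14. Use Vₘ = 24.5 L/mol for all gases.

468 g

n(X) = 8140 / 293.90 = 27.70 mol
n(B) = 1434 / 174.86 = 8.201 mol
n(T) = 506.0 / 24.5 = 20.65 mol
n/ν for X = 27.70/2 = 13.85
n/ν for B = 8.201/1 = 8.201
n/ν for T = 20.65/2 = 10.33
Smallest n/ν is B → limiting reagent.
T consumed = (2/1) × 8.201 = 16.40 mol
T remaining = 20.65 − 16.40 = 4.250 mol
mass = 4.250 × 110.14 = 468.1 g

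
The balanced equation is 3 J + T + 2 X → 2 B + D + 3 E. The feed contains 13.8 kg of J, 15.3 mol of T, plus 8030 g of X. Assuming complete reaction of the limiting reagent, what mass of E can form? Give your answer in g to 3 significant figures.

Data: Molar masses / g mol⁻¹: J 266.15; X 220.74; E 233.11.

n(J) = 13.80×1000 / 266.15 = 51.85 mol
n(T) = 15.30 mol
n(X) = 8030 / 220.74 = 36.38 mol
n/ν for J = 51.85/3 = 17.28
n/ν for T = 15.30/1 = 15.30
n/ν for X = 36.38/2 = 18.19
Smallest n/ν is T → limiting reagent.
n(E) = (3/1) × 15.30 = 45.90 mol
mass = 45.90 × 233.11 = 10700 g

10700 g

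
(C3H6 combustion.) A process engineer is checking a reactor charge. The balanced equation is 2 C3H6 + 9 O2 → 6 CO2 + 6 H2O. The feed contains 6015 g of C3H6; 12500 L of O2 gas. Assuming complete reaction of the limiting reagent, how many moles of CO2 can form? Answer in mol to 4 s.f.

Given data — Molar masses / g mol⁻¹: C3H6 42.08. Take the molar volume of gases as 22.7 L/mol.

367.1 mol

n(C3H6) = 6015 / 42.08 = 142.9 mol
n(O2) = 12500 / 22.7 = 550.7 mol
n/ν → C3H6: 71.45, O2: 61.19; O2 is limiting.
n(CO2) = (6/9) × 550.7 = 367.1 mol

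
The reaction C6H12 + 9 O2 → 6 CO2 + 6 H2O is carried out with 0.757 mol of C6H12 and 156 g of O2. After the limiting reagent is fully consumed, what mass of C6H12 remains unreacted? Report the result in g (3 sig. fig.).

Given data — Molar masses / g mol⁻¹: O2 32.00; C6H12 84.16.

n(C6H12) = 0.7570 mol
n(O2) = 156.0 / 32.00 = 4.875 mol
n/ν → C6H12: 0.7570, O2: 0.5417; O2 is limiting.
C6H12 consumed = (1/9) × 4.875 = 0.5417 mol
C6H12 remaining = 0.7570 − 0.5417 = 0.2153 mol
mass = 0.2153 × 84.16 = 18.12 g

18.1 g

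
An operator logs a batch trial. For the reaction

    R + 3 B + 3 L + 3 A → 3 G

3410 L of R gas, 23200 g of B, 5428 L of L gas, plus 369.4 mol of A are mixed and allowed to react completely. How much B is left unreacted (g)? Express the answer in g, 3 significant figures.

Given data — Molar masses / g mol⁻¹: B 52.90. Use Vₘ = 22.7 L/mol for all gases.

10600 g

n(R) = 3410 / 22.7 = 150.2 mol
n(B) = 23200 / 52.90 = 438.6 mol
n(L) = 5428 / 22.7 = 239.1 mol
n(A) = 369.4 mol
n/ν for R = 150.2/1 = 150.2
n/ν for B = 438.6/3 = 146.2
n/ν for L = 239.1/3 = 79.70
n/ν for A = 369.4/3 = 123.1
Smallest n/ν is L → limiting reagent.
B consumed = (3/3) × 239.1 = 239.1 mol
B remaining = 438.6 − 239.1 = 199.5 mol
mass = 199.5 × 52.90 = 10550 g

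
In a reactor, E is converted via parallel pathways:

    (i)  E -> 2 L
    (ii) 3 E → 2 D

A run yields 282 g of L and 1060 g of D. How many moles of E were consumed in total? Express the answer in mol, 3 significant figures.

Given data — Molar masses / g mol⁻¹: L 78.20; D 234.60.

n(L) = 282 / 78.20 = 3.606 mol
n(D) = 1060 / 234.60 = 4.518 mol
n(E) via (i) = (1/2)×3.606 = 1.803 mol
n(E) via (ii) = (3/2)×4.518 = 6.777 mol
total n(E) = 1.803 + 6.777 = 8.580 mol

8.58 mol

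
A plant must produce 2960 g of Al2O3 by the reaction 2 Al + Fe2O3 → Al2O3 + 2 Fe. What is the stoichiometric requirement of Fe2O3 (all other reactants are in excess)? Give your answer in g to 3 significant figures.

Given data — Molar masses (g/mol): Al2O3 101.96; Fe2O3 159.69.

n(Al2O3) = 2960 / 101.96 = 29.03 mol
n(Fe2O3) = (1/1) × 29.03 = 29.03 mol
mass = 29.03 × 159.69 = 4636 g

4640 g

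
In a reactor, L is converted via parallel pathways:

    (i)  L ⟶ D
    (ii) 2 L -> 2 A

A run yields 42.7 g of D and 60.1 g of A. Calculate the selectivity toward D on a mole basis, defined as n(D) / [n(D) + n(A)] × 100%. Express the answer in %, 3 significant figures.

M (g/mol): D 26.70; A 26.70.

n(D) = 42.7 / 26.70 = 1.599 mol
n(A) = 60.1 / 26.70 = 2.251 mol
selectivity = 1.599/(1.599+2.251) × 100 = 41.53 %

41.5 %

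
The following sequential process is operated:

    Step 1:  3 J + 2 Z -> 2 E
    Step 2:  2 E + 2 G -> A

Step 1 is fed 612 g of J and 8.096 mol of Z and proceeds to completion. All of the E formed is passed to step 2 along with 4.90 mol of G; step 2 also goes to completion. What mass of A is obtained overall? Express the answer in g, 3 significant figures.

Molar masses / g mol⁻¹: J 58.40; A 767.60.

1880 g

Step 1:
n(J) = 612.0 / 58.40 = 10.48 mol
n(Z) = 8.096 mol
n/ν → J: 3.493, Z: 4.048; J is limiting.
n(E) produced = (2/3) × 10.48 = 6.987 mol
Step 2:
n(E) available = 6.987 mol
n(G) = 4.900 mol
n/ν → E: 3.494, G: 2.450; G is limiting.
n(A) = (1/2) × 4.900 = 2.450 mol
mass = 2.450 × 767.60 = 1881 g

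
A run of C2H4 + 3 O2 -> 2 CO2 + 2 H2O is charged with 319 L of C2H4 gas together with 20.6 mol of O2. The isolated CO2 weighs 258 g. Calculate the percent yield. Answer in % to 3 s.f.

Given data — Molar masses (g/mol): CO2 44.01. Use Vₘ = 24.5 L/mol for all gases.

n(C2H4) = 319.0 / 24.5 = 13.02 mol
n(O2) = 20.60 mol
n/ν for C2H4 = 13.02/1 = 13.02
n/ν for O2 = 20.60/3 = 6.867
Smallest n/ν is O2 → limiting reagent.
theoretical n(CO2) = (2/3) × 20.60 = 13.73 mol → 604.3 g
% yield = 258 / 604.3 × 100 = 42.69 %

42.7 %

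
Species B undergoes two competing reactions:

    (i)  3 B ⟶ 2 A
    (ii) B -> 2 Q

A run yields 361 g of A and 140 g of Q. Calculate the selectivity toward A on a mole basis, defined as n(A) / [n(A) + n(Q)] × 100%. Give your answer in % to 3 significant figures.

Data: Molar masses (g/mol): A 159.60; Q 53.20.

n(A) = 361 / 159.60 = 2.262 mol
n(Q) = 140 / 53.20 = 2.632 mol
selectivity = 2.262/(2.262+2.632) × 100 = 46.22 %

46.2 %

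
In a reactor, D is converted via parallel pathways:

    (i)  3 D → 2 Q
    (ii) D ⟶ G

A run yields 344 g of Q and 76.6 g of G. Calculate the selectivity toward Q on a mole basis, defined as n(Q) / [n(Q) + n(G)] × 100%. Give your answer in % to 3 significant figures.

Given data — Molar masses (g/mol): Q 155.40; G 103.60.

75.0 %

n(Q) = 344 / 155.40 = 2.214 mol
n(G) = 76.6 / 103.60 = 0.7394 mol
selectivity = 2.214/(2.214+0.7394) × 100 = 74.96 %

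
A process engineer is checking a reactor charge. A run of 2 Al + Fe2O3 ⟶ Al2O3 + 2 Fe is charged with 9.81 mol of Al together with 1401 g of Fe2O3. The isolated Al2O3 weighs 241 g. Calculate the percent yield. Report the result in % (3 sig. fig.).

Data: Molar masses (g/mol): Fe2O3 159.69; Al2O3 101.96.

48.2 %

n(Al) = 9.810 mol
n(Fe2O3) = 1401 / 159.69 = 8.773 mol
n/ν for Al = 9.810/2 = 4.905
n/ν for Fe2O3 = 8.773/1 = 8.773
Smallest n/ν is Al → limiting reagent.
theoretical n(Al2O3) = (1/2) × 9.810 = 4.905 mol → 500.1 g
% yield = 241 / 500.1 × 100 = 48.19 %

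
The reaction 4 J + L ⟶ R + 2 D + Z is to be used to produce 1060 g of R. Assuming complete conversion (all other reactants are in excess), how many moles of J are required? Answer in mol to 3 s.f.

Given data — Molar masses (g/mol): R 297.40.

14.3 mol

n(R) = 1060 / 297.40 = 3.564 mol
n(J) = (4/1) × 3.564 = 14.26 mol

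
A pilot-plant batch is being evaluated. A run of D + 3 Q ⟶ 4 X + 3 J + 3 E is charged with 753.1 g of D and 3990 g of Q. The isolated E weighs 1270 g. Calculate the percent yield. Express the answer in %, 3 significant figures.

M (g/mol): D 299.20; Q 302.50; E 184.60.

91.1 %

n(D) = 753.1 / 299.20 = 2.517 mol
n(Q) = 3990 / 302.50 = 13.19 mol
n/ν for D = 2.517/1 = 2.517
n/ν for Q = 13.19/3 = 4.397
Smallest n/ν is D → limiting reagent.
theoretical n(E) = (3/1) × 2.517 = 7.551 mol → 1394 g
% yield = 1270 / 1394 × 100 = 91.10 %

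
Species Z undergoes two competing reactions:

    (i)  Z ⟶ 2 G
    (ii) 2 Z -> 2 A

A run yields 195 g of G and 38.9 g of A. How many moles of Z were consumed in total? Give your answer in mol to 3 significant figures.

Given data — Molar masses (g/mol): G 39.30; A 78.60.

2.98 mol

n(G) = 195 / 39.30 = 4.962 mol
n(A) = 38.9 / 78.60 = 0.4949 mol
n(Z) via (i) = (1/2)×4.962 = 2.481 mol
n(Z) via (ii) = (2/2)×0.4949 = 0.4949 mol
total n(Z) = 2.481 + 0.4949 = 2.976 mol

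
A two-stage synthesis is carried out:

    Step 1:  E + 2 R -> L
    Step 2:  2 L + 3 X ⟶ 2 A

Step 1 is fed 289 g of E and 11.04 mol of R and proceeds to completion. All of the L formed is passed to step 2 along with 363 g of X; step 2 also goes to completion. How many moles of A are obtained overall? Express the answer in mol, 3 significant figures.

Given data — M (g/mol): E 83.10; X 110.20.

Step 1:
n(E) = 289.0 / 83.10 = 3.478 mol
n(R) = 11.04 mol
n/ν for E = 3.478/1 = 3.478
n/ν for R = 11.04/2 = 5.520
Smallest n/ν is E → limiting reagent.
n(L) produced = (1/1) × 3.478 = 3.478 mol
Step 2:
n(L) available = 3.478 mol
n(X) = 363.0 / 110.20 = 3.294 mol
n/ν for L = 3.478/2 = 1.739
n/ν for X = 3.294/3 = 1.098
Smallest n/ν is X → limiting reagent.
n(A) = (2/3) × 3.294 = 2.196 mol

2.20 mol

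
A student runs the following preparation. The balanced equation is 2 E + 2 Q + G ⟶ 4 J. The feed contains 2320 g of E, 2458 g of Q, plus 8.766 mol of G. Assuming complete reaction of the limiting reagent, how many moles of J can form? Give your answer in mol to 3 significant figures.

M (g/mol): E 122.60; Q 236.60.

20.8 mol

n(E) = 2320 / 122.60 = 18.92 mol
n(Q) = 2458 / 236.60 = 10.39 mol
n(G) = 8.766 mol
n/ν for E = 18.92/2 = 9.460
n/ν for Q = 10.39/2 = 5.195
n/ν for G = 8.766/1 = 8.766
Smallest n/ν is Q → limiting reagent.
n(J) = (4/2) × 10.39 = 20.78 mol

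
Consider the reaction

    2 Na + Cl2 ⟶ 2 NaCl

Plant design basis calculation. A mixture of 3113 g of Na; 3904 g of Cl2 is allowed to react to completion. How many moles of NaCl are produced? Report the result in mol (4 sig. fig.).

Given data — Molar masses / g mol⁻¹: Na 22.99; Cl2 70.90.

110.1 mol

n(Na) = 3113 / 22.99 = 135.4 mol
n(Cl2) = 3904 / 70.90 = 55.06 mol
n/ν → Na: 67.70, Cl2: 55.06; Cl2 is limiting.
n(NaCl) = (2/1) × 55.06 = 110.1 mol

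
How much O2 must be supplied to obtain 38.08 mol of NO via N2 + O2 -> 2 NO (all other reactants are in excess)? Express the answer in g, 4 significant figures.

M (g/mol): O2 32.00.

n(NO) = 38.08 mol
n(O2) = (1/2) × 38.08 = 19.04 mol
mass = 19.04 × 32.00 = 609.3 g

609.3 g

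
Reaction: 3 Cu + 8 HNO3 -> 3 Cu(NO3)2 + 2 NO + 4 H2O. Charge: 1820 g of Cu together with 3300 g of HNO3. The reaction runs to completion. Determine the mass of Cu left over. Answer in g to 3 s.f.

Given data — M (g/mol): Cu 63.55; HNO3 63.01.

n(Cu) = 1820 / 63.55 = 28.64 mol
n(HNO3) = 3300 / 63.01 = 52.37 mol
n/ν → Cu: 9.547, HNO3: 6.546; HNO3 is limiting.
Cu consumed = (3/8) × 52.37 = 19.64 mol
Cu remaining = 28.64 − 19.64 = 9.000 mol
mass = 9.000 × 63.55 = 572.0 g

572 g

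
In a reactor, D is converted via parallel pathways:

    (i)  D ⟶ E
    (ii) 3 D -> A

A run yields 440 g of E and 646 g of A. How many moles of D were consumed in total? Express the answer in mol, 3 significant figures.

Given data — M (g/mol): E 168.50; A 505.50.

6.45 mol

n(E) = 440 / 168.50 = 2.611 mol
n(A) = 646 / 505.50 = 1.278 mol
n(D) via (i) = (1/1)×2.611 = 2.611 mol
n(D) via (ii) = (3/1)×1.278 = 3.834 mol
total n(D) = 2.611 + 3.834 = 6.445 mol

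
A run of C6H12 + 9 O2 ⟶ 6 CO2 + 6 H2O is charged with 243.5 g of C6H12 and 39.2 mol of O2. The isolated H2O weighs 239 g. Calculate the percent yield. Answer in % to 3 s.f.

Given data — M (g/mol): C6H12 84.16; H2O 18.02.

n(C6H12) = 243.5 / 84.16 = 2.893 mol
n(O2) = 39.20 mol
n/ν → C6H12: 2.893, O2: 4.356; C6H12 is limiting.
theoretical n(H2O) = (6/1) × 2.893 = 17.36 mol → 312.8 g
% yield = 239 / 312.8 × 100 = 76.41 %

76.4 %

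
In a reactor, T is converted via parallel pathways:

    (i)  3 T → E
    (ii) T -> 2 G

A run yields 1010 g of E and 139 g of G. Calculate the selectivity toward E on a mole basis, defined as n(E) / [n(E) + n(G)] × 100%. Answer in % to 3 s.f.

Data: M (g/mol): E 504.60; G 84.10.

n(E) = 1010 / 504.60 = 2.002 mol
n(G) = 139 / 84.10 = 1.653 mol
selectivity = 2.002/(2.002+1.653) × 100 = 54.77 %

54.8 %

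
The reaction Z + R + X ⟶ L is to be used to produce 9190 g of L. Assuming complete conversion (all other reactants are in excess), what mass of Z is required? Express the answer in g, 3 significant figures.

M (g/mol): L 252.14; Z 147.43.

5370 g

n(L) = 9190 / 252.14 = 36.45 mol
n(Z) = (1/1) × 36.45 = 36.45 mol
mass = 36.45 × 147.43 = 5374 g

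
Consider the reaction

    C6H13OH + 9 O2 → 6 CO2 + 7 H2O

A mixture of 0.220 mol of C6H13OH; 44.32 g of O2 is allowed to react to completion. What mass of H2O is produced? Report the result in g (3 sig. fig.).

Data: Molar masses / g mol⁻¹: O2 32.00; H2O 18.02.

19.4 g

n(C6H13OH) = 0.2200 mol
n(O2) = 44.32 / 32.00 = 1.385 mol
n/ν for C6H13OH = 0.2200/1 = 0.2200
n/ν for O2 = 1.385/9 = 0.1539
Smallest n/ν is O2 → limiting reagent.
n(H2O) = (7/9) × 1.385 = 1.077 mol
mass = 1.077 × 18.02 = 19.41 g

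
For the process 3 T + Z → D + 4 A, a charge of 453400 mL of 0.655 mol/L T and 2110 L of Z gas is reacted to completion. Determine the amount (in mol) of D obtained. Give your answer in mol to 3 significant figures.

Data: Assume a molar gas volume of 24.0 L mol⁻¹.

n(T) = 0.655 × 453400/1000 = 297.0 mol
n(Z) = 2110 / 24.0 = 87.92 mol
n/ν → T: 99.00, Z: 87.92; Z is limiting.
n(D) = (1/1) × 87.92 = 87.92 mol

87.9 mol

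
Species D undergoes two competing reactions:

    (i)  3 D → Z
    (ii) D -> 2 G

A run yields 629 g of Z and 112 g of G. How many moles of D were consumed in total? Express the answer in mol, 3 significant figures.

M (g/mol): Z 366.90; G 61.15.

n(Z) = 629 / 366.90 = 1.714 mol
n(G) = 112 / 61.15 = 1.832 mol
n(D) via (i) = (3/1)×1.714 = 5.142 mol
n(D) via (ii) = (1/2)×1.832 = 0.9160 mol
total n(D) = 5.142 + 0.9160 = 6.058 mol

6.06 mol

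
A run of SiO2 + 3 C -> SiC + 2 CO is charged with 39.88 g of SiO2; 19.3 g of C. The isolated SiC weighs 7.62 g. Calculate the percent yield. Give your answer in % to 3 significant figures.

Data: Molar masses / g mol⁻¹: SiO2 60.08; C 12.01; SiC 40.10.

35.5 %

n(SiO2) = 39.88 / 60.08 = 0.6638 mol
n(C) = 19.30 / 12.01 = 1.607 mol
n/ν for SiO2 = 0.6638/1 = 0.6638
n/ν for C = 1.607/3 = 0.5357
Smallest n/ν is C → limiting reagent.
theoretical n(SiC) = (1/3) × 1.607 = 0.5357 mol → 21.48 g
% yield = 7.62 / 21.48 × 100 = 35.47 %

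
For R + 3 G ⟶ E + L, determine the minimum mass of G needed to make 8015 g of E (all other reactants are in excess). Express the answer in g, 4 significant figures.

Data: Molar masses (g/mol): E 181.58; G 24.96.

3305 g

n(E) = 8015 / 181.58 = 44.14 mol
n(G) = (3/1) × 44.14 = 132.4 mol
mass = 132.4 × 24.96 = 3305 g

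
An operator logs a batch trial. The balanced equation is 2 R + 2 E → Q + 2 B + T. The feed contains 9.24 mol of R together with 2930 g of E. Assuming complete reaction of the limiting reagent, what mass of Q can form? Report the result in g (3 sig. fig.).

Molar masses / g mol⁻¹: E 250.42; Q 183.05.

n(R) = 9.240 mol
n(E) = 2930 / 250.42 = 11.70 mol
n/ν for R = 9.240/2 = 4.620
n/ν for E = 11.70/2 = 5.850
Smallest n/ν is R → limiting reagent.
n(Q) = (1/2) × 9.240 = 4.620 mol
mass = 4.620 × 183.05 = 845.7 g

846 g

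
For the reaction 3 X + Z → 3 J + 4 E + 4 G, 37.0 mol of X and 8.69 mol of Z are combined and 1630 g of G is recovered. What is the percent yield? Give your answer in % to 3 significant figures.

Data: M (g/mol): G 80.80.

58.0 %

n(X) = 37.00 mol
n(Z) = 8.690 mol
n/ν → X: 12.33, Z: 8.690; Z is limiting.
theoretical n(G) = (4/1) × 8.690 = 34.76 mol → 2809 g
% yield = 1630 / 2809 × 100 = 58.03 %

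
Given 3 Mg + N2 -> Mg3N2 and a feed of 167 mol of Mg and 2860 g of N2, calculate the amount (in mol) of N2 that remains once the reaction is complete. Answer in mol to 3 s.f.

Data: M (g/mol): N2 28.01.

46.4 mol

n(Mg) = 167.0 mol
n(N2) = 2860 / 28.01 = 102.1 mol
n/ν → Mg: 55.67, N2: 102.1; Mg is limiting.
N2 consumed = (1/3) × 167.0 = 55.67 mol
N2 remaining = 102.1 − 55.67 = 46.43 mol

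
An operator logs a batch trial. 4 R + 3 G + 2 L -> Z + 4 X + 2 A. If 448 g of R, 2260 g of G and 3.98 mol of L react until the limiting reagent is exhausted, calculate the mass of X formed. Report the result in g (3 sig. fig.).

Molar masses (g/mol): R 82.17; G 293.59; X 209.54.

1140 g

n(R) = 448.0 / 82.17 = 5.452 mol
n(G) = 2260 / 293.59 = 7.698 mol
n(L) = 3.980 mol
n/ν → R: 1.363, G: 2.566, L: 1.990; R is limiting.
n(X) = (4/4) × 5.452 = 5.452 mol
mass = 5.452 × 209.54 = 1142 g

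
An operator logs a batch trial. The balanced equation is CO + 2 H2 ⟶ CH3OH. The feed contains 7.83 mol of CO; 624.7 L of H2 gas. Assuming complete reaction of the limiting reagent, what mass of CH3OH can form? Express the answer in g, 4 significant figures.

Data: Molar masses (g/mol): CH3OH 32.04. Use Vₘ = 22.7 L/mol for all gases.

n(CO) = 7.830 mol
n(H2) = 624.7 / 22.7 = 27.52 mol
n/ν for CO = 7.830/1 = 7.830
n/ν for H2 = 27.52/2 = 13.76
Smallest n/ν is CO → limiting reagent.
n(CH3OH) = (1/1) × 7.830 = 7.830 mol
mass = 7.830 × 32.04 = 250.9 g

250.9 g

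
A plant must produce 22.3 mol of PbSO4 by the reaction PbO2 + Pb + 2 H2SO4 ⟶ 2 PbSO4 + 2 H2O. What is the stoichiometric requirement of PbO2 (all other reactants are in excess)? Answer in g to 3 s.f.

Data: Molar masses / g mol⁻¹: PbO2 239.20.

n(PbSO4) = 22.30 mol
n(PbO2) = (1/2) × 22.30 = 11.15 mol
mass = 11.15 × 239.20 = 2667 g

2670 g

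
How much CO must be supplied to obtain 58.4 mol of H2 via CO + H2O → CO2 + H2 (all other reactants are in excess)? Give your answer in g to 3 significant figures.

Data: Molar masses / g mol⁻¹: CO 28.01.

1640 g

n(H2) = 58.40 mol
n(CO) = (1/1) × 58.40 = 58.40 mol
mass = 58.40 × 28.01 = 1636 g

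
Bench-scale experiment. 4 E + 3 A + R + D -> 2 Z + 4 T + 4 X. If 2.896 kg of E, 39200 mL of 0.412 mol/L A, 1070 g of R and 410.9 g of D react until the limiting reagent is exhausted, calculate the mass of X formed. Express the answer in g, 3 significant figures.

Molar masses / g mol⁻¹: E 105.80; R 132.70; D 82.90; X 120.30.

2390 g

n(E) = 2.896×1000 / 105.80 = 27.37 mol
n(A) = 0.412 × 39200/1000 = 16.15 mol
n(R) = 1070 / 132.70 = 8.063 mol
n(D) = 410.9 / 82.90 = 4.957 mol
n/ν for E = 27.37/4 = 6.843
n/ν for A = 16.15/3 = 5.383
n/ν for R = 8.063/1 = 8.063
n/ν for D = 4.957/1 = 4.957
Smallest n/ν is D → limiting reagent.
n(X) = (4/1) × 4.957 = 19.83 mol
mass = 19.83 × 120.30 = 2386 g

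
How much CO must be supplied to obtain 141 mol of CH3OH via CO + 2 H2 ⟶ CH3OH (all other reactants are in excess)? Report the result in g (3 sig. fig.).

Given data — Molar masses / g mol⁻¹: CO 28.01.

3950 g

n(CH3OH) = 141.0 mol
n(CO) = (1/1) × 141.0 = 141.0 mol
mass = 141.0 × 28.01 = 3949 g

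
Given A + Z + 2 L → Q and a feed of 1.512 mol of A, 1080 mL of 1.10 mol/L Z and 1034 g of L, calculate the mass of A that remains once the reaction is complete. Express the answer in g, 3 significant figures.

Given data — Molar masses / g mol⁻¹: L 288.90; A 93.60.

n(A) = 1.512 mol
n(Z) = 1.10 × 1080/1000 = 1.188 mol
n(L) = 1034 / 288.90 = 3.579 mol
n/ν → A: 1.512, Z: 1.188, L: 1.790; Z is limiting.
A consumed = (1/1) × 1.188 = 1.188 mol
A remaining = 1.512 − 1.188 = 0.3240 mol
mass = 0.3240 × 93.60 = 30.33 g

30.3 g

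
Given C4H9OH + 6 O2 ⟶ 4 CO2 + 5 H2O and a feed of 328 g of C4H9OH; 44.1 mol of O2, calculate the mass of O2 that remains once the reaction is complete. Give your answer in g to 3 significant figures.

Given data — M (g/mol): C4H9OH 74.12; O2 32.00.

562 g

n(C4H9OH) = 328.0 / 74.12 = 4.425 mol
n(O2) = 44.10 mol
n/ν for C4H9OH = 4.425/1 = 4.425
n/ν for O2 = 44.10/6 = 7.350
Smallest n/ν is C4H9OH → limiting reagent.
O2 consumed = (6/1) × 4.425 = 26.55 mol
O2 remaining = 44.10 − 26.55 = 17.55 mol
mass = 17.55 × 32.00 = 561.6 g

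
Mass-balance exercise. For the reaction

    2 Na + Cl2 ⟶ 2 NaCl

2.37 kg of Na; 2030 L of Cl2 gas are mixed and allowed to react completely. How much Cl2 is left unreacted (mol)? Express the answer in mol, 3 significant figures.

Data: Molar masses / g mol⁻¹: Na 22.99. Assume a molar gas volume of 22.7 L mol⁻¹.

n(Na) = 2.370×1000 / 22.99 = 103.1 mol
n(Cl2) = 2030 / 22.7 = 89.43 mol
n/ν for Na = 103.1/2 = 51.55
n/ν for Cl2 = 89.43/1 = 89.43
Smallest n/ν is Na → limiting reagent.
Cl2 consumed = (1/2) × 103.1 = 51.55 mol
Cl2 remaining = 89.43 − 51.55 = 37.88 mol

37.9 mol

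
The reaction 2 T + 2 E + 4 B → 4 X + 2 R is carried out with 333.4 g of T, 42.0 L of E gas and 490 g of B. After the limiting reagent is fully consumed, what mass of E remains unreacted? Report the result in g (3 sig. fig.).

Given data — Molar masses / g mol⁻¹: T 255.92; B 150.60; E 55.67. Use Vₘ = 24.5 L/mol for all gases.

22.9 g

n(T) = 333.4 / 255.92 = 1.303 mol
n(E) = 42.00 / 24.5 = 1.714 mol
n(B) = 490.0 / 150.60 = 3.254 mol
n/ν for T = 1.303/2 = 0.6515
n/ν for E = 1.714/2 = 0.8570
n/ν for B = 3.254/4 = 0.8135
Smallest n/ν is T → limiting reagent.
E consumed = (2/2) × 1.303 = 1.303 mol
E remaining = 1.714 − 1.303 = 0.4110 mol
mass = 0.4110 × 55.67 = 22.88 g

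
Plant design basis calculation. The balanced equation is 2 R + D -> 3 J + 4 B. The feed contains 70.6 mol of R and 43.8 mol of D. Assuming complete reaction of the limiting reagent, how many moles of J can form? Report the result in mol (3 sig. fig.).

106 mol

n(R) = 70.60 mol
n(D) = 43.80 mol
n/ν → R: 35.30, D: 43.80; R is limiting.
n(J) = (3/2) × 70.60 = 105.9 mol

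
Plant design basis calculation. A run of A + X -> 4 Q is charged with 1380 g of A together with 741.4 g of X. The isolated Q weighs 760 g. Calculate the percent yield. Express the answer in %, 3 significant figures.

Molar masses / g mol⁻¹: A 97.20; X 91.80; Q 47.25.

49.8 %

n(A) = 1380 / 97.20 = 14.20 mol
n(X) = 741.4 / 91.80 = 8.076 mol
n/ν → A: 14.20, X: 8.076; X is limiting.
theoretical n(Q) = (4/1) × 8.076 = 32.30 mol → 1526 g
% yield = 760 / 1526 × 100 = 49.80 %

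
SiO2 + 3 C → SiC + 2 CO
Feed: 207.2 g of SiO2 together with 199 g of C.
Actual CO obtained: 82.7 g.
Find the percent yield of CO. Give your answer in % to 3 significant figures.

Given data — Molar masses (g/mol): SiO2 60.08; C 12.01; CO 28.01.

n(SiO2) = 207.2 / 60.08 = 3.449 mol
n(C) = 199.0 / 12.01 = 16.57 mol
n/ν for SiO2 = 3.449/1 = 3.449
n/ν for C = 16.57/3 = 5.523
Smallest n/ν is SiO2 → limiting reagent.
theoretical n(CO) = (2/1) × 3.449 = 6.898 mol → 193.2 g
% yield = 82.7 / 193.2 × 100 = 42.81 %

42.8 %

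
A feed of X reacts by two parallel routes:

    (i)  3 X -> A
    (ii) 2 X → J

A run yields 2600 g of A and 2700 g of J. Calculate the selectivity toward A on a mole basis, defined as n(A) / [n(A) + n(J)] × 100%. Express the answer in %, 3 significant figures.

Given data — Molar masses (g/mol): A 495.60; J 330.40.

n(A) = 2600 / 495.60 = 5.246 mol
n(J) = 2700 / 330.40 = 8.172 mol
selectivity = 5.246/(5.246+8.172) × 100 = 39.10 %

39.1 %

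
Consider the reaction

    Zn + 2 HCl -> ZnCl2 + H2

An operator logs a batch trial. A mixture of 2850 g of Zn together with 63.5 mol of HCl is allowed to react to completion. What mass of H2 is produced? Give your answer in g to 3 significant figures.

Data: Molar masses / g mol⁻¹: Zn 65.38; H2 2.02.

64.1 g

n(Zn) = 2850 / 65.38 = 43.59 mol
n(HCl) = 63.50 mol
n/ν for Zn = 43.59/1 = 43.59
n/ν for HCl = 63.50/2 = 31.75
Smallest n/ν is HCl → limiting reagent.
n(H2) = (1/2) × 63.50 = 31.75 mol
mass = 31.75 × 2.02 = 64.14 g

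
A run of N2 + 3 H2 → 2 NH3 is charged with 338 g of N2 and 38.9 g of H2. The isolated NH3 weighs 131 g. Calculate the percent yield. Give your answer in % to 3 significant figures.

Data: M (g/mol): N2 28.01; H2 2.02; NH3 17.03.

n(N2) = 338.0 / 28.01 = 12.07 mol
n(H2) = 38.90 / 2.02 = 19.26 mol
n/ν for N2 = 12.07/1 = 12.07
n/ν for H2 = 19.26/3 = 6.420
Smallest n/ν is H2 → limiting reagent.
theoretical n(NH3) = (2/3) × 19.26 = 12.84 mol → 218.7 g
% yield = 131 / 218.7 × 100 = 59.90 %

59.9 %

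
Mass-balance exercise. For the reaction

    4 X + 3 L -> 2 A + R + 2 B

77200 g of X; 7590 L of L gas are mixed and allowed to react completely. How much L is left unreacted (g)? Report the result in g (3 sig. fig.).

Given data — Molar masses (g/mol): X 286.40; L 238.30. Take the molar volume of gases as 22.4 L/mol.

n(X) = 77200 / 286.40 = 269.6 mol
n(L) = 7590 / 22.4 = 338.8 mol
n/ν → X: 67.40, L: 112.9; X is limiting.
L consumed = (3/4) × 269.6 = 202.2 mol
L remaining = 338.8 − 202.2 = 136.6 mol
mass = 136.6 × 238.30 = 32550 g

32600 g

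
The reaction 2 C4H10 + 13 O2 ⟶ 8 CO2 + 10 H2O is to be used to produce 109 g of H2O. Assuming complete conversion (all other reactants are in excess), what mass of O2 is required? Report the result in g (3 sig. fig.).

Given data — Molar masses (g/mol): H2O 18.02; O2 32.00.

n(H2O) = 109 / 18.02 = 6.049 mol
n(O2) = (13/10) × 6.049 = 7.864 mol
mass = 7.864 × 32.00 = 251.6 g

252 g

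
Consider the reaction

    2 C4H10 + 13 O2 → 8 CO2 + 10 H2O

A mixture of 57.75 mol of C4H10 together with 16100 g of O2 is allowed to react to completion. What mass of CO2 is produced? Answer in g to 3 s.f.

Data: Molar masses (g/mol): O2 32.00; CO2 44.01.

n(C4H10) = 57.75 mol
n(O2) = 16100 / 32.00 = 503.1 mol
n/ν for C4H10 = 57.75/2 = 28.88
n/ν for O2 = 503.1/13 = 38.70
Smallest n/ν is C4H10 → limiting reagent.
n(CO2) = (8/2) × 57.75 = 231.0 mol
mass = 231.0 × 44.01 = 10170 g

10200 g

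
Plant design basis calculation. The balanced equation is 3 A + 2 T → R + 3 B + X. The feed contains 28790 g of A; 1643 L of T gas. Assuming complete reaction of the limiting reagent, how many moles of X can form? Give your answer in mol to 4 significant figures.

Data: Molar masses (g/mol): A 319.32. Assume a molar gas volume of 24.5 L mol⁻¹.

n(A) = 28790 / 319.32 = 90.16 mol
n(T) = 1643 / 24.5 = 67.06 mol
n/ν for A = 90.16/3 = 30.05
n/ν for T = 67.06/2 = 33.53
Smallest n/ν is A → limiting reagent.
n(X) = (1/3) × 90.16 = 30.05 mol

30.05 mol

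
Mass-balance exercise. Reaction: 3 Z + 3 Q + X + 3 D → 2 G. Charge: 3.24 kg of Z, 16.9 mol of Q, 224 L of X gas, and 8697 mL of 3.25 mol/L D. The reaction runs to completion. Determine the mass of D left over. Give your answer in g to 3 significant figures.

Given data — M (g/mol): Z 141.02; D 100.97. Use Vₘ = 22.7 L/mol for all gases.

n(Z) = 3.240×1000 / 141.02 = 22.98 mol
n(Q) = 16.90 mol
n(X) = 224.0 / 22.7 = 9.868 mol
n(D) = 3.25 × 8697/1000 = 28.27 mol
n/ν for Z = 22.98/3 = 7.660
n/ν for Q = 16.90/3 = 5.633
n/ν for X = 9.868/1 = 9.868
n/ν for D = 28.27/3 = 9.423
Smallest n/ν is Q → limiting reagent.
D consumed = (3/3) × 16.90 = 16.90 mol
D remaining = 28.27 − 16.90 = 11.37 mol
mass = 11.37 × 100.97 = 1148 g

1150 g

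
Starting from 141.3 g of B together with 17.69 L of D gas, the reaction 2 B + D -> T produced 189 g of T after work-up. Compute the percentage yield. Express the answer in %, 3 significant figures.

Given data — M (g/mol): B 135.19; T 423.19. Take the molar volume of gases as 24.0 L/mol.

n(B) = 141.3 / 135.19 = 1.045 mol
n(D) = 17.69 / 24.0 = 0.7371 mol
n/ν → B: 0.5225, D: 0.7371; B is limiting.
theoretical n(T) = (1/2) × 1.045 = 0.5225 mol → 221.1 g
% yield = 189 / 221.1 × 100 = 85.48 %

85.5 %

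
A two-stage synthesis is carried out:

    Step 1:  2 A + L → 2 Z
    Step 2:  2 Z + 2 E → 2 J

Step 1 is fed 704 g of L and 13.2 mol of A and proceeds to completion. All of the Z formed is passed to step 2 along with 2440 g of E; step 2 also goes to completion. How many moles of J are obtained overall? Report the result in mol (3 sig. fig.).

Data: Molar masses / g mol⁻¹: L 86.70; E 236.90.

Step 1:
n(L) = 704.0 / 86.70 = 8.120 mol
n(A) = 13.20 mol
n/ν → L: 8.120, A: 6.600; A is limiting.
n(Z) produced = (2/2) × 13.20 = 13.20 mol
Step 2:
n(Z) available = 13.20 mol
n(E) = 2440 / 236.90 = 10.30 mol
n/ν → Z: 6.600, E: 5.150; E is limiting.
n(J) = (2/2) × 10.30 = 10.30 mol

10.3 mol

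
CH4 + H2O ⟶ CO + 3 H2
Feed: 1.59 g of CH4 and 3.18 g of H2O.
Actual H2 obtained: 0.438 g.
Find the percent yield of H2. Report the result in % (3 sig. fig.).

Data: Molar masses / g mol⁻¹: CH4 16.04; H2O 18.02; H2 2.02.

n(CH4) = 1.590 / 16.04 = 0.09913 mol
n(H2O) = 3.180 / 18.02 = 0.1765 mol
n/ν for CH4 = 0.09913/1 = 0.09913
n/ν for H2O = 0.1765/1 = 0.1765
Smallest n/ν is CH4 → limiting reagent.
theoretical n(H2) = (3/1) × 0.09913 = 0.2974 mol → 0.6007 g
% yield = 0.438 / 0.6007 × 100 = 72.91 %

72.9 %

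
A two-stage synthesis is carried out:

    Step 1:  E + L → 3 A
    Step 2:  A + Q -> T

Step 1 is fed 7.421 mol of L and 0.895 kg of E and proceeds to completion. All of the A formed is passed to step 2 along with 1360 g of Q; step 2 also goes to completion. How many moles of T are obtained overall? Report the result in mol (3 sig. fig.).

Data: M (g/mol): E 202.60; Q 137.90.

9.86 mol

Step 1:
n(L) = 7.421 mol
n(E) = 0.8950×1000 / 202.60 = 4.418 mol
n/ν for L = 7.421/1 = 7.421
n/ν for E = 4.418/1 = 4.418
Smallest n/ν is E → limiting reagent.
n(A) produced = (3/1) × 4.418 = 13.25 mol
Step 2:
n(A) available = 13.25 mol
n(Q) = 1360 / 137.90 = 9.862 mol
n/ν for A = 13.25/1 = 13.25
n/ν for Q = 9.862/1 = 9.862
Smallest n/ν is Q → limiting reagent.
n(T) = (1/1) × 9.862 = 9.862 mol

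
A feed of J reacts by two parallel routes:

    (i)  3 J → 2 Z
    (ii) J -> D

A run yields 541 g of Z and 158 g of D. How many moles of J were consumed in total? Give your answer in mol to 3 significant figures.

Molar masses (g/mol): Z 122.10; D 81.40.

8.59 mol

n(Z) = 541 / 122.10 = 4.431 mol
n(D) = 158 / 81.40 = 1.941 mol
n(J) via (i) = (3/2)×4.431 = 6.647 mol
n(J) via (ii) = (1/1)×1.941 = 1.941 mol
total n(J) = 6.647 + 1.941 = 8.588 mol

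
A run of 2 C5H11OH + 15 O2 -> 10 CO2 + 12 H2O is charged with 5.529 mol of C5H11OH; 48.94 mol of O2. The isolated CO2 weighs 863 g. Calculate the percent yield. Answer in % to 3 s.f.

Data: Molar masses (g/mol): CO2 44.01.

70.9 %

n(C5H11OH) = 5.529 mol
n(O2) = 48.94 mol
n/ν for C5H11OH = 5.529/2 = 2.765
n/ν for O2 = 48.94/15 = 3.263
Smallest n/ν is C5H11OH → limiting reagent.
theoretical n(CO2) = (10/2) × 5.529 = 27.65 mol → 1217 g
% yield = 863 / 1217 × 100 = 70.91 %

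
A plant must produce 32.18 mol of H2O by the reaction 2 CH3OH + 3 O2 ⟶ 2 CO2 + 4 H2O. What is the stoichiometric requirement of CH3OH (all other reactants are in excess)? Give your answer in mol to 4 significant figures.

n(H2O) = 32.18 mol
n(CH3OH) = (2/4) × 32.18 = 16.09 mol

16.09 mol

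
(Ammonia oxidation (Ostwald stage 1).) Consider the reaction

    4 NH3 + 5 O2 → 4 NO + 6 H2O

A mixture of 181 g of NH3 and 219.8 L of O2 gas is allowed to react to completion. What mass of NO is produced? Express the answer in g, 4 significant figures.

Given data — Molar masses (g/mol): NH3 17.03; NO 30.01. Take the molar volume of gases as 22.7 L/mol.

232.5 g

n(NH3) = 181.0 / 17.03 = 10.63 mol
n(O2) = 219.8 / 22.7 = 9.683 mol
n/ν for NH3 = 10.63/4 = 2.658
n/ν for O2 = 9.683/5 = 1.937
Smallest n/ν is O2 → limiting reagent.
n(NO) = (4/5) × 9.683 = 7.746 mol
mass = 7.746 × 30.01 = 232.5 g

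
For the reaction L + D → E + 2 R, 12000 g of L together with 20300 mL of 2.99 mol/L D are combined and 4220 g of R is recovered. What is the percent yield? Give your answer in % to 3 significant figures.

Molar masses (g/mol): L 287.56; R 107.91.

n(L) = 12000 / 287.56 = 41.73 mol
n(D) = 2.99 × 20300/1000 = 60.70 mol
n/ν for L = 41.73/1 = 41.73
n/ν for D = 60.70/1 = 60.70
Smallest n/ν is L → limiting reagent.
theoretical n(R) = (2/1) × 41.73 = 83.46 mol → 9006 g
% yield = 4220 / 9006 × 100 = 46.86 %

46.9 %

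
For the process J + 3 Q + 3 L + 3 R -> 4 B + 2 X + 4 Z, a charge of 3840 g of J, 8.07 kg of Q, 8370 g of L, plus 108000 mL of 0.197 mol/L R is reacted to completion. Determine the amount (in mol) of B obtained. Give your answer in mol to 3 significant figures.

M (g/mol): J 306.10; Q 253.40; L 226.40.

n(J) = 3840 / 306.10 = 12.54 mol
n(Q) = 8.070×1000 / 253.40 = 31.85 mol
n(L) = 8370 / 226.40 = 36.97 mol
n(R) = 0.197 × 108000/1000 = 21.28 mol
n/ν → J: 12.54, Q: 10.62, L: 12.32, R: 7.093; R is limiting.
n(B) = (4/3) × 21.28 = 28.37 mol

28.4 mol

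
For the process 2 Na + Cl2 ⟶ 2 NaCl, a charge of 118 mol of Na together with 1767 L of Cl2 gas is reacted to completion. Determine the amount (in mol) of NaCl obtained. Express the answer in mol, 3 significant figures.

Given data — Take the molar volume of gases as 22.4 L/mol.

118 mol

n(Na) = 118.0 mol
n(Cl2) = 1767 / 22.4 = 78.88 mol
n/ν for Na = 118.0/2 = 59.00
n/ν for Cl2 = 78.88/1 = 78.88
Smallest n/ν is Na → limiting reagent.
n(NaCl) = (2/2) × 118.0 = 118.0 mol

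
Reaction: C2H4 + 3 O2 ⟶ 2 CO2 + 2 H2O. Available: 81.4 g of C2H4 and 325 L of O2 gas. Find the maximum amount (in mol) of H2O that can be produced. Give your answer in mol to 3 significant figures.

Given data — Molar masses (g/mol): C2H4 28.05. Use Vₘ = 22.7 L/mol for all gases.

n(C2H4) = 81.40 / 28.05 = 2.902 mol
n(O2) = 325.0 / 22.7 = 14.32 mol
n/ν for C2H4 = 2.902/1 = 2.902
n/ν for O2 = 14.32/3 = 4.773
Smallest n/ν is C2H4 → limiting reagent.
n(H2O) = (2/1) × 2.902 = 5.804 mol

5.80 mol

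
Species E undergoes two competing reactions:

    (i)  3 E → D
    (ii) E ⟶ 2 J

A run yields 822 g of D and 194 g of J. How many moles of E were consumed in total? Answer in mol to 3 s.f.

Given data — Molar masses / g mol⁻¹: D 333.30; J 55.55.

9.14 mol

n(D) = 822 / 333.30 = 2.466 mol
n(J) = 194 / 55.55 = 3.492 mol
n(E) via (i) = (3/1)×2.466 = 7.398 mol
n(E) via (ii) = (1/2)×3.492 = 1.746 mol
total n(E) = 7.398 + 1.746 = 9.144 mol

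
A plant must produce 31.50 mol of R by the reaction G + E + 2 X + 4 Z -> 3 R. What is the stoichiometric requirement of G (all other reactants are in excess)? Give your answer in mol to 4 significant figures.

10.50 mol

n(R) = 31.50 mol
n(G) = (1/3) × 31.50 = 10.50 mol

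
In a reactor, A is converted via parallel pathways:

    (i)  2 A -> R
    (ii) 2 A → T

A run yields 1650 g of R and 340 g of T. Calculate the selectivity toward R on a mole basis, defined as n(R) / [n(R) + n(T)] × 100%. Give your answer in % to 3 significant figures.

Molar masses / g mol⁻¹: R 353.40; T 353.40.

n(R) = 1650 / 353.40 = 4.669 mol
n(T) = 340 / 353.40 = 0.9621 mol
selectivity = 4.669/(4.669+0.9621) × 100 = 82.91 %

82.9 %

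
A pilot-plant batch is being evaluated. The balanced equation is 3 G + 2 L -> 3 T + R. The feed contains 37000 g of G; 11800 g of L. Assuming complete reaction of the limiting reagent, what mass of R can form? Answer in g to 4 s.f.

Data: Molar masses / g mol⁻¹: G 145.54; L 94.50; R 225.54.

n(G) = 37000 / 145.54 = 254.2 mol
n(L) = 11800 / 94.50 = 124.9 mol
n/ν for G = 254.2/3 = 84.73
n/ν for L = 124.9/2 = 62.45
Smallest n/ν is L → limiting reagent.
n(R) = (1/2) × 124.9 = 62.45 mol
mass = 62.45 × 225.54 = 14080 g

14080 g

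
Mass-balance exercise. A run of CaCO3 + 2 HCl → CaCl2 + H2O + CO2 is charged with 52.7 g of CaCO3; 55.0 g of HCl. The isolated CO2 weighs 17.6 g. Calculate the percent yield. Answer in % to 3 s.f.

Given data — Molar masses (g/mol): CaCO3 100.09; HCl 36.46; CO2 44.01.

76.0 %

n(CaCO3) = 52.70 / 100.09 = 0.5265 mol
n(HCl) = 55.00 / 36.46 = 1.509 mol
n/ν for CaCO3 = 0.5265/1 = 0.5265
n/ν for HCl = 1.509/2 = 0.7545
Smallest n/ν is CaCO3 → limiting reagent.
theoretical n(CO2) = (1/1) × 0.5265 = 0.5265 mol → 23.17 g
% yield = 17.6 / 23.17 × 100 = 75.96 %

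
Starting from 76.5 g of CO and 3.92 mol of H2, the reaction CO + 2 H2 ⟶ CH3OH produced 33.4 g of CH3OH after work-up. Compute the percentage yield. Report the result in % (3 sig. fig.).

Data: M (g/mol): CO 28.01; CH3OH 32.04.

53.2 %

n(CO) = 76.50 / 28.01 = 2.731 mol
n(H2) = 3.920 mol
n/ν → CO: 2.731, H2: 1.960; H2 is limiting.
theoretical n(CH3OH) = (1/2) × 3.920 = 1.960 mol → 62.80 g
% yield = 33.4 / 62.80 × 100 = 53.18 %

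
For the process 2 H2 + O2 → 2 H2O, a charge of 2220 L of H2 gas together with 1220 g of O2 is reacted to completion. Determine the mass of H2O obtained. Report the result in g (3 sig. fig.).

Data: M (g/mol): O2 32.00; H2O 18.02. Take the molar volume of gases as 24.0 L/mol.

n(H2) = 2220 / 24.0 = 92.50 mol
n(O2) = 1220 / 32.00 = 38.13 mol
n/ν → H2: 46.25, O2: 38.13; O2 is limiting.
n(H2O) = (2/1) × 38.13 = 76.26 mol
mass = 76.26 × 18.02 = 1374 g

1370 g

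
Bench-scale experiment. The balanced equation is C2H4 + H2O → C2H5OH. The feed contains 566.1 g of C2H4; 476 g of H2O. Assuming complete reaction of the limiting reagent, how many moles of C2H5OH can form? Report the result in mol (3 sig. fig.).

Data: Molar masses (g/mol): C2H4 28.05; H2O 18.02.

n(C2H4) = 566.1 / 28.05 = 20.18 mol
n(H2O) = 476.0 / 18.02 = 26.42 mol
n/ν → C2H4: 20.18, H2O: 26.42; C2H4 is limiting.
n(C2H5OH) = (1/1) × 20.18 = 20.18 mol

20.2 mol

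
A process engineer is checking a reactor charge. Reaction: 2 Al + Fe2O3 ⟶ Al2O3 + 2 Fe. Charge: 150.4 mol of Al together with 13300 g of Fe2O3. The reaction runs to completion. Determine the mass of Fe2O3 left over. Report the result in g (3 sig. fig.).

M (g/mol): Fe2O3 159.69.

n(Al) = 150.4 mol
n(Fe2O3) = 13300 / 159.69 = 83.29 mol
n/ν for Al = 150.4/2 = 75.20
n/ν for Fe2O3 = 83.29/1 = 83.29
Smallest n/ν is Al → limiting reagent.
Fe2O3 consumed = (1/2) × 150.4 = 75.20 mol
Fe2O3 remaining = 83.29 − 75.20 = 8.090 mol
mass = 8.090 × 159.69 = 1292 g

1290 g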